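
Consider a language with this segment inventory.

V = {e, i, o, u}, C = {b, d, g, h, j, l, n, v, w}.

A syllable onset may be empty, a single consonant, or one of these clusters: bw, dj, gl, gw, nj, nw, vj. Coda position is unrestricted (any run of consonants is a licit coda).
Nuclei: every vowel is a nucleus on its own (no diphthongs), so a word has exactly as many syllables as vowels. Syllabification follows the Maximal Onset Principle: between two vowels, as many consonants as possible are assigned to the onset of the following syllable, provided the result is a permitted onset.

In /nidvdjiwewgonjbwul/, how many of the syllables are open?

1

Nuclei (vowels): i, i, e, o, u → 5 syllables.
Between /i/ (V1) and /i/ (V2): /dvdj/; trying suffixes from longest down, /dj/ is the first permitted one, so coda /dv/ | onset /dj/.
Between /i/ (V2) and /e/ (V3): /w/ → onset of the next syllable (single consonants are always licit onsets).
Between /e/ (V3) and /o/ (V4): cluster /wg/ — the longest permitted-onset suffix is /g/; onset = /g/, preceding coda = /w/.
Between /o/ (V4) and /u/ (V5): cluster /njbw/ — the longest permitted-onset suffix is /bw/; onset = /bw/, preceding coda = /nj/.
Putting it together: nidv.dji.wew.gonj.bwul.
Classifying each syllable: /nidv/ (closed), /dji/ (open), /wew/ (closed), /gonj/ (closed), /bwul/ (closed).
Open syllables: 1.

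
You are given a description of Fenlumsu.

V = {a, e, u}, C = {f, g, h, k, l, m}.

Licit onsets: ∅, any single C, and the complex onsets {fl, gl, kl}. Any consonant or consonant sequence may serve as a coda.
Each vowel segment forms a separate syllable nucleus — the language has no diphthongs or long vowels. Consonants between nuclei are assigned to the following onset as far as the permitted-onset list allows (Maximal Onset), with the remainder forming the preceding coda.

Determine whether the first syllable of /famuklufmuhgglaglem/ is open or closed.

open

Vowels present: a, u, u, u, a, e; each is a nucleus, giving 6 syllables.
/a…u/ gap (V1→V2): just /m/ — single C goes to the following onset.
/u…u/ gap (V2→V3): /kl/ — entire cluster is a permitted onset → onset /kl/, coda ∅.
/u…u/ gap (V3→V4): cluster /fm/ — the longest permitted-onset suffix is /m/; onset = /m/, preceding coda = /f/.
/u…a/ gap (V4→V5): /hggl/ — longest licit onset from the right is /gl/, leaving /hg/ as coda.
/a…e/ gap (V5→V6): /gl/ — entire cluster is a permitted onset → onset /gl/, coda ∅.
Putting it together: fa.mu.kluf.muhg.gla.glem.
Syllable 1 is /fa/; it ends in its nucleus with no coda, so it is open.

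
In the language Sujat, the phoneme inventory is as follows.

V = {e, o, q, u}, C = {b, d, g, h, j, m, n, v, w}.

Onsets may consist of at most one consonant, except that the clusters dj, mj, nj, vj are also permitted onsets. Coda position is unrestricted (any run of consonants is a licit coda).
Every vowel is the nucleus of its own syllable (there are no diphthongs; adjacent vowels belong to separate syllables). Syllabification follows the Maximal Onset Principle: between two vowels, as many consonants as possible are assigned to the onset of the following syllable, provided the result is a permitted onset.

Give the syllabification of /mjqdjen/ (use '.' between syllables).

mjq.djen

Vowels present: q, e; each is a nucleus, giving 2 syllables.
V1 /q/ – V2 /e/: /dj/ — entire cluster is a permitted onset → onset /dj/, coda ∅.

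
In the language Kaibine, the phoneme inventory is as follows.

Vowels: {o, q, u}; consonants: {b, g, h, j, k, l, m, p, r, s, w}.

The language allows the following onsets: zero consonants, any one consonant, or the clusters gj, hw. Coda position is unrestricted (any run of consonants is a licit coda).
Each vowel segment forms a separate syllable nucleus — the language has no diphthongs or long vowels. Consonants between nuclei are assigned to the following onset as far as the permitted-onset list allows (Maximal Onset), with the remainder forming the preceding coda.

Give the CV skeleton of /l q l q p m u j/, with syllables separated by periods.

CV.CVC.CVC

Nuclei (vowels): q, q, u → 3 syllables.
V1 /q/ – V2 /q/: just /l/ — single C goes to the following onset.
V2 /q/ – V3 /u/: /pm/; trying suffixes from longest down, /m/ is the first permitted one, so coda /p/ | onset /m/.
Putting it together: lq.lqp.muj.
Mapping each syllable to C/V: /lq/ → CV, /lqp/ → CVC, /muj/ → CVC.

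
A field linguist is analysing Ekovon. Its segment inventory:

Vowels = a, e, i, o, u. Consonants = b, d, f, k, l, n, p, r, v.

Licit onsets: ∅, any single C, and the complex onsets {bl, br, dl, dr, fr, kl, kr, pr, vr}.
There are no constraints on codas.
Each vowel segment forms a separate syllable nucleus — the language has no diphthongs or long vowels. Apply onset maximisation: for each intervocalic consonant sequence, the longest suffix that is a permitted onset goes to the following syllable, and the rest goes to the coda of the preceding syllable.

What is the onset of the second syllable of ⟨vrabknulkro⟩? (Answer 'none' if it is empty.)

n

The vowels are a, u, o — 3 nuclei, so 3 syllables.
σ1/σ2 boundary: cluster /bkn/ — the longest permitted-onset suffix is /n/; onset = /n/, preceding coda = /bk/.
σ2/σ3 boundary: /lkr/ — longest licit onset from the right is /kr/, leaving /l/ as coda.
Syllabification: vrabk.nul.kro.
Syllable 2 is /nul/: onset /n/, nucleus /u/, coda /l/.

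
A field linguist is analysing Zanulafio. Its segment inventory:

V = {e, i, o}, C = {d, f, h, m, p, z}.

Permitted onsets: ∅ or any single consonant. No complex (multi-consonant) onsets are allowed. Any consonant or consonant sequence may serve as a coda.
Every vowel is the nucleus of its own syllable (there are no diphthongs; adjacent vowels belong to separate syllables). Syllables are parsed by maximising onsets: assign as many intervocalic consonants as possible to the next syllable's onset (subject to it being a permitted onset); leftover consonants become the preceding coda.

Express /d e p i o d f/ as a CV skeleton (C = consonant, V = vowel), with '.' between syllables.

CV.CV.VCC

Nuclei (vowels): e, i, o → 3 syllables.
Between /e/ (V1) and /i/ (V2): /p/ is a single consonant, so it becomes the next onset.
Between /i/ (V2) and /o/ (V3): nothing intervenes; syllable break is V.V.
So the parse is de.pi.odf.
Mapping each syllable to C/V: /de/ → CV, /pi/ → CV, /odf/ → VCC.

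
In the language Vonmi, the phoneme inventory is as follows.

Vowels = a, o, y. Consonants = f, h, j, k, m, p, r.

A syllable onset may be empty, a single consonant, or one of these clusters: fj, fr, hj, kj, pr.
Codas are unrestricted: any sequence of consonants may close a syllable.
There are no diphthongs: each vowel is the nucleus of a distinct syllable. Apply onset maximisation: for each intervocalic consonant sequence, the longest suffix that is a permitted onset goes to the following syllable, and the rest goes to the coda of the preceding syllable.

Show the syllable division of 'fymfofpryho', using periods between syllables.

fym.fof.pry.ho

The vowels are y, o, y, o — 4 nuclei, so 4 syllables.
V1 /y/ – V2 /o/: /mf/ splits as /m/ + /f/ (/f/ is the longest suffix that is a licit onset).
V2 /o/ – V3 /y/: cluster /fpr/ — the longest permitted-onset suffix is /pr/; onset = /pr/, preceding coda = /f/.
V3 /y/ – V4 /o/: /h/ → onset of the next syllable (single consonants are always licit onsets).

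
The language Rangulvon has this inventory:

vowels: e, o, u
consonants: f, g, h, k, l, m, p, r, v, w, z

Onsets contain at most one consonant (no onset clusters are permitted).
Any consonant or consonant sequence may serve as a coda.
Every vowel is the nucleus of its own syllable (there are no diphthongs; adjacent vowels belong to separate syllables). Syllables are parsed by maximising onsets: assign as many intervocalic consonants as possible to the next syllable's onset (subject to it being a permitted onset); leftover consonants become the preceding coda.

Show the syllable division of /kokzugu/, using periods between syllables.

kok.zu.gu

Nuclei (vowels): o, u, u → 3 syllables.
V1 /o/ – V2 /u/: /kz/; trying suffixes from longest down, /z/ is the first permitted one, so coda /k/ | onset /z/.
V2 /u/ – V3 /u/: just /g/ — single C goes to the following onset.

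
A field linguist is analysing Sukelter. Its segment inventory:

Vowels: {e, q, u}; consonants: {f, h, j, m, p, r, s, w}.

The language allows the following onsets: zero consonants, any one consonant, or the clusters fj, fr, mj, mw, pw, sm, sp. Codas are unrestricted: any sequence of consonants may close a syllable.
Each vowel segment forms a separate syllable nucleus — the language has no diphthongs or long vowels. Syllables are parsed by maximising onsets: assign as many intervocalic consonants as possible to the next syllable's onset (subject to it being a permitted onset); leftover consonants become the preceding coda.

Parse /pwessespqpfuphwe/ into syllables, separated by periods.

The vowels are e, e, q, u, e — 5 nuclei, so 5 syllables.
Between /e/ (V1) and /e/ (V2): /ss/ — longest licit onset from the right is /s/, leaving /s/ as coda.
Between /e/ (V2) and /q/ (V3): /sp/ — entire cluster is a permitted onset → onset /sp/, coda ∅.
Between /q/ (V3) and /u/ (V4): /pf/ splits as /p/ + /f/ (/f/ is the longest suffix that is a licit onset).
Between /u/ (V4) and /e/ (V5): /phw/ — longest licit onset from the right is /w/, leaving /ph/ as coda.

pwes.se.spqp.fuph.we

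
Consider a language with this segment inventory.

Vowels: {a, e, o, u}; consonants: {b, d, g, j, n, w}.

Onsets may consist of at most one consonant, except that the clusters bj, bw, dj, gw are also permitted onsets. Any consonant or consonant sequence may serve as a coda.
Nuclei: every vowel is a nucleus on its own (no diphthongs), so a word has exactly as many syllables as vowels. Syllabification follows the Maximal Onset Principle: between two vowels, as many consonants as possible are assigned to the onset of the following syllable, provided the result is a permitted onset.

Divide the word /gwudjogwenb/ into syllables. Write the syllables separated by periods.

The vowels are u, o, e — 3 nuclei, so 3 syllables.
σ1/σ2 boundary: /dj/ — entire cluster is a permitted onset → onset /dj/, coda ∅.
σ2/σ3 boundary: /gw/ — entire cluster is a permitted onset → onset /gw/, coda ∅.

gwu.djo.gwenb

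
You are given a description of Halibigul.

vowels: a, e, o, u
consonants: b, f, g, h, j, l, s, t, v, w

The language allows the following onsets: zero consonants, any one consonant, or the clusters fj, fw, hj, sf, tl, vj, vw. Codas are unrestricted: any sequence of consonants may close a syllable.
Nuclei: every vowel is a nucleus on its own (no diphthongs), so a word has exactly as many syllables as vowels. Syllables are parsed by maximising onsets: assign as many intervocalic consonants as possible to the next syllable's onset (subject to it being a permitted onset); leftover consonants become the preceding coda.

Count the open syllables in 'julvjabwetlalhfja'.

Vowels present: u, a, e, a, a; each is a nucleus, giving 5 syllables.
σ1/σ2 boundary: /lvj/ splits as /l/ + /vj/ (/vj/ is the longest suffix that is a licit onset).
σ2/σ3 boundary: /bw/ — longest licit onset from the right is /w/, leaving /b/ as coda.
σ3/σ4 boundary: /tl/ is a licit onset in full, so it all attaches to the next syllable.
σ4/σ5 boundary: /lhfj/ splits as /lh/ + /fj/ (/fj/ is the longest suffix that is a licit onset).
Putting it together: jul.vjab.we.tlalh.fja.
Classifying each syllable: /jul/ (closed), /vjab/ (closed), /we/ (open), /tlalh/ (closed), /fja/ (open).
Open syllables: 2.

2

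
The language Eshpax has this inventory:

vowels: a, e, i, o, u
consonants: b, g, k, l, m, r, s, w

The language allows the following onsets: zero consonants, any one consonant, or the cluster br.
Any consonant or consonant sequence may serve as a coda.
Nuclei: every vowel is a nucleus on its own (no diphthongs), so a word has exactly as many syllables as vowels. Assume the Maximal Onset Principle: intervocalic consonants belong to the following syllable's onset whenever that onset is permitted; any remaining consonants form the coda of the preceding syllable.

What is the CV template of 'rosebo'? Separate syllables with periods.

The vowels are o, e, o — 3 nuclei, so 3 syllables.
/o…e/ gap (V1→V2): /s/ → onset of the next syllable (single consonants are always licit onsets).
/e…o/ gap (V2→V3): just /b/ — single C goes to the following onset.
So the parse is ro.se.bo.
Mapping each syllable to C/V: /ro/ → CV, /se/ → CV, /bo/ → CV.

CV.CV.CV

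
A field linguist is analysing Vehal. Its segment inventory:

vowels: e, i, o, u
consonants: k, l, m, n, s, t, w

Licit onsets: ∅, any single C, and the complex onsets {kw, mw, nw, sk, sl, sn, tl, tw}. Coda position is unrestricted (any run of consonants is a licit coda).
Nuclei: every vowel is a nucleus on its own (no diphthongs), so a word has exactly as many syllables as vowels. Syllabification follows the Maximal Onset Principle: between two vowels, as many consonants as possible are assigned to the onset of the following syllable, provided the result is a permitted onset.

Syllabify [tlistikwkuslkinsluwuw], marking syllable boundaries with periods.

Nuclei (vowels): i, i, u, i, u, u → 6 syllables.
/i…i/ gap (V1→V2): /st/ — longest licit onset from the right is /t/, leaving /s/ as coda.
/i…u/ gap (V2→V3): /kwk/; trying suffixes from longest down, /k/ is the first permitted one, so coda /kw/ | onset /k/.
/u…i/ gap (V3→V4): cluster /slk/ — the longest permitted-onset suffix is /k/; onset = /k/, preceding coda = /sl/.
/i…u/ gap (V4→V5): /nsl/ splits as /n/ + /sl/ (/sl/ is the longest suffix that is a licit onset).
/u…u/ gap (V5→V6): /w/ is a single consonant, so it becomes the next onset.

tlis.tikw.kusl.kin.slu.wuw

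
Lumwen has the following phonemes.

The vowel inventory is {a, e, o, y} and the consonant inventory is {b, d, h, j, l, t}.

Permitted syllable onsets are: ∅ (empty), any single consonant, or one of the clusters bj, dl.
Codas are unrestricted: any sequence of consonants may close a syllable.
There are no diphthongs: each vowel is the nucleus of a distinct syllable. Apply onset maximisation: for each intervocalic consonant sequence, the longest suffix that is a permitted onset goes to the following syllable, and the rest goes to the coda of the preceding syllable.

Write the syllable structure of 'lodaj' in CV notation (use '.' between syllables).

CV.CVC

The vowels are o, a — 2 nuclei, so 2 syllables.
/o…a/ gap (V1→V2): /d/ → onset of the next syllable (single consonants are always licit onsets).
Putting it together: lo.daj.
Mapping each syllable to C/V: /lo/ → CV, /daj/ → CVC.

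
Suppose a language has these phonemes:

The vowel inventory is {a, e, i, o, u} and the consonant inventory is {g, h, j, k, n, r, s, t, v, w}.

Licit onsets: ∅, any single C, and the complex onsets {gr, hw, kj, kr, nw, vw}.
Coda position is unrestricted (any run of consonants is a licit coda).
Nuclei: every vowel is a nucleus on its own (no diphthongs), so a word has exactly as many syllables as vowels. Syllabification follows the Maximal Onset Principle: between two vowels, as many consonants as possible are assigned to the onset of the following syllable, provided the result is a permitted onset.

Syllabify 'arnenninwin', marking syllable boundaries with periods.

ar.nen.ni.nwin

Vowels present: a, e, i, i; each is a nucleus, giving 4 syllables.
V1 /a/ – V2 /e/: /rn/ — longest licit onset from the right is /n/, leaving /r/ as coda.
V2 /e/ – V3 /i/: cluster /nn/ — the longest permitted-onset suffix is /n/; onset = /n/, preceding coda = /n/.
V3 /i/ – V4 /i/: /nw/ is a licit onset in full, so it all attaches to the next syllable.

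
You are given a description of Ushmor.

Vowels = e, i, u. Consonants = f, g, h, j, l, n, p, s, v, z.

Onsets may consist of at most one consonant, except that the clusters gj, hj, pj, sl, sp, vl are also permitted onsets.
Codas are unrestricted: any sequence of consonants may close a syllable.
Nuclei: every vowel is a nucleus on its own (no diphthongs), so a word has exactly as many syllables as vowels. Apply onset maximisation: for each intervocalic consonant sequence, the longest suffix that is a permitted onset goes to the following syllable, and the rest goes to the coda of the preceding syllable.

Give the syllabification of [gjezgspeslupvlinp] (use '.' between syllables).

gjezg.spe.slup.vlinp

The vowels are e, e, u, i — 4 nuclei, so 4 syllables.
/e…e/ gap (V1→V2): /zgsp/ — longest licit onset from the right is /sp/, leaving /zg/ as coda.
/e…u/ gap (V2→V3): /sl/ is a licit onset in full, so it all attaches to the next syllable.
/u…i/ gap (V3→V4): /pvl/; trying suffixes from longest down, /vl/ is the first permitted one, so coda /p/ | onset /vl/.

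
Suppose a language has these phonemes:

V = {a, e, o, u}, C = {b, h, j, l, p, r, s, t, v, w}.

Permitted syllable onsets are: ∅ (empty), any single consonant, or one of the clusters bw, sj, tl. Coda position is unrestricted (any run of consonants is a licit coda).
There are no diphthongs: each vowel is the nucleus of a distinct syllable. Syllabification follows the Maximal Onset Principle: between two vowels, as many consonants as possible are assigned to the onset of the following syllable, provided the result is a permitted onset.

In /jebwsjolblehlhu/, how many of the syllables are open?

1

Nuclei (vowels): e, o, e, u → 4 syllables.
/e…o/ gap (V1→V2): /bwsj/; trying suffixes from longest down, /sj/ is the first permitted one, so coda /bw/ | onset /sj/.
/o…e/ gap (V2→V3): cluster /lbl/ — the longest permitted-onset suffix is /l/; onset = /l/, preceding coda = /lb/.
/e…u/ gap (V3→V4): /hlh/ splits as /hl/ + /h/ (/h/ is the longest suffix that is a licit onset).
Result: jebw.sjolb.lehl.hu.
Classifying each syllable: /jebw/ (closed), /sjolb/ (closed), /lehl/ (closed), /hu/ (open).
Open syllables: 1.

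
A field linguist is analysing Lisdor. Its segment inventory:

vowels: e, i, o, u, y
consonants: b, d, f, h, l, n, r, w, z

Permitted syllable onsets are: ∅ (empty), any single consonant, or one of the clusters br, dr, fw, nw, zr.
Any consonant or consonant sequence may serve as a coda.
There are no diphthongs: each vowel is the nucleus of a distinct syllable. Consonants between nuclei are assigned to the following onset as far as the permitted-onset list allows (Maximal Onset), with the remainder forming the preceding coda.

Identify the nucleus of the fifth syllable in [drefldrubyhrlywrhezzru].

e

Vowels present: e, u, y, y, e, u; each is a nucleus, giving 6 syllables.
The fifth nucleus (vowel 5 from the left) is /e/.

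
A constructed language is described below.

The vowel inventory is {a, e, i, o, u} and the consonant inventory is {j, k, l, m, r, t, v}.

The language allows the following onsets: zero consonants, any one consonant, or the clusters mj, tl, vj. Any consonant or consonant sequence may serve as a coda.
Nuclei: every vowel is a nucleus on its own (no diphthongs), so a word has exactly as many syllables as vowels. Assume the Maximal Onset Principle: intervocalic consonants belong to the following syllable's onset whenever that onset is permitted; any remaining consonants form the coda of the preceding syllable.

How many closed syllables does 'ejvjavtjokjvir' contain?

Vowels present: e, a, o, i; each is a nucleus, giving 4 syllables.
V1 /e/ – V2 /a/: /jvj/ splits as /j/ + /vj/ (/vj/ is the longest suffix that is a licit onset).
V2 /a/ – V3 /o/: /vtj/ splits as /vt/ + /j/ (/j/ is the longest suffix that is a licit onset).
V3 /o/ – V4 /i/: cluster /kjv/ — the longest permitted-onset suffix is /v/; onset = /v/, preceding coda = /kj/.
Putting it together: ej.vjavt.jokj.vir.
Classifying each syllable: /ej/ (closed), /vjavt/ (closed), /jokj/ (closed), /vir/ (closed).
Closed syllables: 4.

4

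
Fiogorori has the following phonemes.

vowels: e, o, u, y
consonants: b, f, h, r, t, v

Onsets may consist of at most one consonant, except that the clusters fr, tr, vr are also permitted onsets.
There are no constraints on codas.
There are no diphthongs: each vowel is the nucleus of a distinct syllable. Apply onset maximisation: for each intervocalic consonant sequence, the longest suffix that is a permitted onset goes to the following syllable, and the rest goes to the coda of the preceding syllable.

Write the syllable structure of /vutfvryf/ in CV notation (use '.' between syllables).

Vowels present: u, y; each is a nucleus, giving 2 syllables.
/u…y/ gap (V1→V2): /tfvr/ — longest licit onset from the right is /vr/, leaving /tf/ as coda.
So the parse is vutf.vryf.
Mapping each syllable to C/V: /vutf/ → CVCC, /vryf/ → CCVC.

CVCC.CCVC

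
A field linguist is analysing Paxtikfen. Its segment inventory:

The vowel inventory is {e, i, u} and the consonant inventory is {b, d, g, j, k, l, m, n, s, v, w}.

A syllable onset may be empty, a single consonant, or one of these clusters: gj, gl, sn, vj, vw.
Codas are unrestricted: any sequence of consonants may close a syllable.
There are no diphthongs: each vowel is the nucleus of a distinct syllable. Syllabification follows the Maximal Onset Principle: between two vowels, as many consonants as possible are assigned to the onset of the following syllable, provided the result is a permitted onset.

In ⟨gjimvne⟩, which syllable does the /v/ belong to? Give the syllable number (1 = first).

1

The vowels are i, e — 2 nuclei, so 2 syllables.
Between /i/ (V1) and /e/ (V2): /mvn/; trying suffixes from longest down, /n/ is the first permitted one, so coda /mv/ | onset /n/.
Result: gjimv.ne.
The /v/ is in the coda of syllable 1 (/gjimv/).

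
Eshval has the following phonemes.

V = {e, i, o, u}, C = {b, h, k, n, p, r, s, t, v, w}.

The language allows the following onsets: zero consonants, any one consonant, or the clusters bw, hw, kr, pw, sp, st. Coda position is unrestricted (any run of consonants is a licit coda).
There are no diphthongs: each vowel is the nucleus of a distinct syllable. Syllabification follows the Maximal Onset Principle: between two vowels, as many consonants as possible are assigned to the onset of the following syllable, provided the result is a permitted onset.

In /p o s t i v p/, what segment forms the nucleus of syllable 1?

o

Nuclei (vowels): o, i → 2 syllables.
The first nucleus (vowel 1 from the left) is /o/.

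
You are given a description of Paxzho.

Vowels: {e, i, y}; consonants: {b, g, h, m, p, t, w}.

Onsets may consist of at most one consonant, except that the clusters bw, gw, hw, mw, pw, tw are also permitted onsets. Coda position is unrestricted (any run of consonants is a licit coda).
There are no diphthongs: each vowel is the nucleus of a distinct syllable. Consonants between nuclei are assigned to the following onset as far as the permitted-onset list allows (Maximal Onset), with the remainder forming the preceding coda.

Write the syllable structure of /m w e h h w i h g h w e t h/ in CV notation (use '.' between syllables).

The vowels are e, i, e — 3 nuclei, so 3 syllables.
/e…i/ gap (V1→V2): /hhw/ — longest licit onset from the right is /hw/, leaving /h/ as coda.
/i…e/ gap (V2→V3): /hghw/ splits as /hg/ + /hw/ (/hw/ is the longest suffix that is a licit onset).
Syllabification: mweh.hwihg.hweth.
Mapping each syllable to C/V: /mweh/ → CCVC, /hwihg/ → CCVCC, /hweth/ → CCVCC.

CCVC.CCVCC.CCVCC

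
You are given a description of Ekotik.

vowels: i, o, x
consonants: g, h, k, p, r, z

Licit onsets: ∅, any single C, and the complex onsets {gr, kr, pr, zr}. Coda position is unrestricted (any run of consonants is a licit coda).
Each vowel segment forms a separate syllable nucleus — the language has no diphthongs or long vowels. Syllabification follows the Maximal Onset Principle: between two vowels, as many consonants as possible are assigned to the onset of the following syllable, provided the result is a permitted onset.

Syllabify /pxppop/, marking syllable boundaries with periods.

pxp.pop

Vowels present: x, o; each is a nucleus, giving 2 syllables.
σ1/σ2 boundary: cluster /pp/ — the longest permitted-onset suffix is /p/; onset = /p/, preceding coda = /p/.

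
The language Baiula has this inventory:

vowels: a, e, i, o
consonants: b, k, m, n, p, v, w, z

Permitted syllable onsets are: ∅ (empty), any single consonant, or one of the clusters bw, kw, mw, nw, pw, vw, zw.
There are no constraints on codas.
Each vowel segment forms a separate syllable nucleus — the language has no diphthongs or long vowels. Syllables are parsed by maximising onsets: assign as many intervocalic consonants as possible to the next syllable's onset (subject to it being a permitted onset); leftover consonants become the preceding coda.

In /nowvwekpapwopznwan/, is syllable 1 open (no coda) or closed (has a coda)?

Nuclei (vowels): o, e, a, o, a → 5 syllables.
V1 /o/ – V2 /e/: /wvw/ splits as /w/ + /vw/ (/vw/ is the longest suffix that is a licit onset).
V2 /e/ – V3 /a/: /kp/ — longest licit onset from the right is /p/, leaving /k/ as coda.
V3 /a/ – V4 /o/: /pw/ is a licit onset in full, so it all attaches to the next syllable.
V4 /o/ – V5 /a/: /pznw/ — longest licit onset from the right is /nw/, leaving /pz/ as coda.
Result: now.vwek.pa.pwopz.nwan.
Syllable 1 is /now/ with coda /w/, so it is closed.

closed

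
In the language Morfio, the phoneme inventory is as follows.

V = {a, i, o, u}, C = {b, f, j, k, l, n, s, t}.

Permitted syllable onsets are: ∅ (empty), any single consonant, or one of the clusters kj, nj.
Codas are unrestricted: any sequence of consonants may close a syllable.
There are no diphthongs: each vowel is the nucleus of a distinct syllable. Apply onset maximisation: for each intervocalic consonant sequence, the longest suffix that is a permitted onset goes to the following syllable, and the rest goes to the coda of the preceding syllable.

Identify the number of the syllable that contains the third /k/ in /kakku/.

Nuclei (vowels): a, u → 2 syllables.
σ1/σ2 boundary: /kk/; trying suffixes from longest down, /k/ is the first permitted one, so coda /k/ | onset /k/.
So the parse is kak.ku.
The third /k/ is in the onset of syllable 2 (/ku/).

2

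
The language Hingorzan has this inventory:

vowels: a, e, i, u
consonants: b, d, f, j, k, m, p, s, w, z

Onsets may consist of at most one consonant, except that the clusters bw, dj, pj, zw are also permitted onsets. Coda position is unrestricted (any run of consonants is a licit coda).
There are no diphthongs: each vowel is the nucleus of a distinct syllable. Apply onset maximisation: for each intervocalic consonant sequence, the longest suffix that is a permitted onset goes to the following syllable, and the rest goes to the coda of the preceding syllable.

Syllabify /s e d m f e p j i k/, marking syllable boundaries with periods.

Nuclei (vowels): e, e, i → 3 syllables.
V1 /e/ – V2 /e/: cluster /dmf/ — the longest permitted-onset suffix is /f/; onset = /f/, preceding coda = /dm/.
V2 /e/ – V3 /i/: /pj/ — entire cluster is a permitted onset → onset /pj/, coda ∅.

sedm.fe.pjik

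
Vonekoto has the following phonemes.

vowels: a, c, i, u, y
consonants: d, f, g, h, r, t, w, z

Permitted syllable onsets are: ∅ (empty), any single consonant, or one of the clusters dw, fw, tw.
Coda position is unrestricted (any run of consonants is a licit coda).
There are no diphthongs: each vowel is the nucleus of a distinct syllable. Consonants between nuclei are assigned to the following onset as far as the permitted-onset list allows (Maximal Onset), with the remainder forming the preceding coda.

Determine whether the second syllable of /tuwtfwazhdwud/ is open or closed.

closed

Nuclei (vowels): u, a, u → 3 syllables.
/u…a/ gap (V1→V2): /wtfw/ splits as /wt/ + /fw/ (/fw/ is the longest suffix that is a licit onset).
/a…u/ gap (V2→V3): /zhdw/ — longest licit onset from the right is /dw/, leaving /zh/ as coda.
Syllabification: tuwt.fwazh.dwud.
Syllable 2 is /fwazh/ with coda /zh/, so it is closed.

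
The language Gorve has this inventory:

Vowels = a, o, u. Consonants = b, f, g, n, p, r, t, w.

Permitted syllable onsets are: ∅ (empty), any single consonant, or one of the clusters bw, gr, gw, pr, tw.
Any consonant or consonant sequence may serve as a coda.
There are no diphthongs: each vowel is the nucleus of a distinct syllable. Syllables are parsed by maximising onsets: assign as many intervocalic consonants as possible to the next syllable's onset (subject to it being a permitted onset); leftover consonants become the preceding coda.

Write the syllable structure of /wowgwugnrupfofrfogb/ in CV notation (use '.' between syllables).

CVC.CCVCC.CVC.CVCC.CVCC

Vowels present: o, u, u, o, o; each is a nucleus, giving 5 syllables.
σ1/σ2 boundary: /wgw/ splits as /w/ + /gw/ (/gw/ is the longest suffix that is a licit onset).
σ2/σ3 boundary: /gnr/ splits as /gn/ + /r/ (/r/ is the longest suffix that is a licit onset).
σ3/σ4 boundary: cluster /pf/ — the longest permitted-onset suffix is /f/; onset = /f/, preceding coda = /p/.
σ4/σ5 boundary: /frf/; trying suffixes from longest down, /f/ is the first permitted one, so coda /fr/ | onset /f/.
So the parse is wow.gwugn.rup.fofr.fogb.
Mapping each syllable to C/V: /wow/ → CVC, /gwugn/ → CCVCC, /rup/ → CVC, /fofr/ → CVCC, /fogb/ → CVCC.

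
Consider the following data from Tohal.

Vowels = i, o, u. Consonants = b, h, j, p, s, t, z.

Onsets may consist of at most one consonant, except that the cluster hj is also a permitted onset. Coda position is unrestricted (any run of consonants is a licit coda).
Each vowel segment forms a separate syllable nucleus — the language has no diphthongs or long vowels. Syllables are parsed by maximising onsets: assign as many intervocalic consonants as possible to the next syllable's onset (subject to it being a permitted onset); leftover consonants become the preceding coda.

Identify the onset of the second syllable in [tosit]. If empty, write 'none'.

s

Vowels present: o, i; each is a nucleus, giving 2 syllables.
σ1/σ2 boundary: /s/ → onset of the next syllable (single consonants are always licit onsets).
Syllabification: to.sit.
Syllable 2 is /sit/: onset /s/, nucleus /i/, coda /t/.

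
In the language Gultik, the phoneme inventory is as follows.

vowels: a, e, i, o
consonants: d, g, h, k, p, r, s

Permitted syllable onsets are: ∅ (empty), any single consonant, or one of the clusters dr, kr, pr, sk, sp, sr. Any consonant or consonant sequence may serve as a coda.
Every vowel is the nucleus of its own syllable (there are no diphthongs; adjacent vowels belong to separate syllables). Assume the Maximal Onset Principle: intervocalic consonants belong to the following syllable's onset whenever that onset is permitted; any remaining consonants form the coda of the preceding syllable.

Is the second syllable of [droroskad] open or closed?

Vowels present: o, o, a; each is a nucleus, giving 3 syllables.
σ1/σ2 boundary: /r/ is a single consonant, so it becomes the next onset.
σ2/σ3 boundary: /sk/ — entire cluster is a permitted onset → onset /sk/, coda ∅.
Putting it together: dro.ro.skad.
Syllable 2 is /ro/; it ends in its nucleus with no coda, so it is open.

open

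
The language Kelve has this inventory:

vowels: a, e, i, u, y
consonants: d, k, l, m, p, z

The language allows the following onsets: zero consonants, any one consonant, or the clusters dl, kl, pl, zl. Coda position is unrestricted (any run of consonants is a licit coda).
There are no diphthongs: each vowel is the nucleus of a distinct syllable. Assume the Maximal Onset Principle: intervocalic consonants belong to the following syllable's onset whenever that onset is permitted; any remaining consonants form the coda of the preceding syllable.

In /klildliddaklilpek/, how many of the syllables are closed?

The vowels are i, i, a, i, e — 5 nuclei, so 5 syllables.
σ1/σ2 boundary: /ldl/; trying suffixes from longest down, /dl/ is the first permitted one, so coda /l/ | onset /dl/.
σ2/σ3 boundary: /dd/; trying suffixes from longest down, /d/ is the first permitted one, so coda /d/ | onset /d/.
σ3/σ4 boundary: /kl/ is a licit onset in full, so it all attaches to the next syllable.
σ4/σ5 boundary: /lp/ — longest licit onset from the right is /p/, leaving /l/ as coda.
So the parse is klil.dlid.da.klil.pek.
Classifying each syllable: /klil/ (closed), /dlid/ (closed), /da/ (open), /klil/ (closed), /pek/ (closed).
Closed syllables: 4.

4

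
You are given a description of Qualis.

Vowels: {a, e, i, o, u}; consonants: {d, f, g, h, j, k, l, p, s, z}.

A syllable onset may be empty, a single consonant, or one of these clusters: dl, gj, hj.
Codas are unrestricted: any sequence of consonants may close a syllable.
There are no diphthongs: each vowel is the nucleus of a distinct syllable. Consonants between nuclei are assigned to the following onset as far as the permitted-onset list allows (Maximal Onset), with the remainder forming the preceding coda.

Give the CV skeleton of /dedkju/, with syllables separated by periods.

Vowels present: e, u; each is a nucleus, giving 2 syllables.
Between /e/ (V1) and /u/ (V2): /dkj/; trying suffixes from longest down, /j/ is the first permitted one, so coda /dk/ | onset /j/.
Result: dedk.ju.
Mapping each syllable to C/V: /dedk/ → CVCC, /ju/ → CV.

CVCC.CV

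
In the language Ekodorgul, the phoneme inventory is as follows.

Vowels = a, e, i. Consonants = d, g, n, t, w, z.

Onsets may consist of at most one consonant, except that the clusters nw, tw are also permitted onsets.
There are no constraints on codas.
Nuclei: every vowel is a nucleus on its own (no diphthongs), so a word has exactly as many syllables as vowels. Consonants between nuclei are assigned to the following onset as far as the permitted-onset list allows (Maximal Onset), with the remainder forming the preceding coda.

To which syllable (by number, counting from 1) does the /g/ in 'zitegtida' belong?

2

Nuclei (vowels): i, e, i, a → 4 syllables.
Between /i/ (V1) and /e/ (V2): just /t/ — single C goes to the following onset.
Between /e/ (V2) and /i/ (V3): cluster /gt/ — the longest permitted-onset suffix is /t/; onset = /t/, preceding coda = /g/.
Between /i/ (V3) and /a/ (V4): /d/ → onset of the next syllable (single consonants are always licit onsets).
Putting it together: zi.teg.ti.da.
The /g/ is in the coda of syllable 2 (/teg/).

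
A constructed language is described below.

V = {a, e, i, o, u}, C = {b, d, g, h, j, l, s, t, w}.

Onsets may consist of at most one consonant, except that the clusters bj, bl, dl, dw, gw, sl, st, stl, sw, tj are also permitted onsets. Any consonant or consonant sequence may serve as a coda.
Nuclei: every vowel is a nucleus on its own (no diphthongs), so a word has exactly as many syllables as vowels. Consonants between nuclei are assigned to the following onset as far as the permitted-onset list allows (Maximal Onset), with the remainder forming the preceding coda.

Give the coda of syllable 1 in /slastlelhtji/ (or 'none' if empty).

none

Nuclei (vowels): a, e, i → 3 syllables.
Between /a/ (V1) and /e/ (V2): cluster /stl/ — /stl/ is itself a permitted onset, so the whole cluster goes right; preceding coda = ∅.
Between /e/ (V2) and /i/ (V3): /lhtj/; trying suffixes from longest down, /tj/ is the first permitted one, so coda /lh/ | onset /tj/.
Syllabification: sla.stlelh.tji.
Syllable 1 is /sla/: onset /sl/, nucleus /a/, coda ∅.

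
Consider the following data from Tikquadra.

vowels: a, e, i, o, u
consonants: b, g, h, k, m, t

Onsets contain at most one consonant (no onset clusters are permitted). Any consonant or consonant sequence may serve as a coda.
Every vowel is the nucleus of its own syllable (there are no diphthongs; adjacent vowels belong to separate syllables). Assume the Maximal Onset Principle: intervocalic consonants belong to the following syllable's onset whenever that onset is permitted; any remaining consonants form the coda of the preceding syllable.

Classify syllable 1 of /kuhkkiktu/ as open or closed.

closed

Vowels present: u, i, u; each is a nucleus, giving 3 syllables.
σ1/σ2 boundary: /hkk/ splits as /hk/ + /k/ (/k/ is the longest suffix that is a licit onset).
σ2/σ3 boundary: /kt/ splits as /k/ + /t/ (/t/ is the longest suffix that is a licit onset).
Result: kuhk.kik.tu.
Syllable 1 is /kuhk/ with coda /hk/, so it is closed.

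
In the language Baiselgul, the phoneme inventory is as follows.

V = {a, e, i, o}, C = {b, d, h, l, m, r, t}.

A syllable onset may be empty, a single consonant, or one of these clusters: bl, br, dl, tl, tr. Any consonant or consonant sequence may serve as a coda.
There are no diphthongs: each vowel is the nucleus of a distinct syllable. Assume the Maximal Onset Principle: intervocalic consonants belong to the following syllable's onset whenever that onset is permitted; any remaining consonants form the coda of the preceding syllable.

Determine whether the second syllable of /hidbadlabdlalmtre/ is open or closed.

open

The vowels are i, a, a, a, e — 5 nuclei, so 5 syllables.
V1 /i/ – V2 /a/: /db/ — longest licit onset from the right is /b/, leaving /d/ as coda.
V2 /a/ – V3 /a/: /dl/ — entire cluster is a permitted onset → onset /dl/, coda ∅.
V3 /a/ – V4 /a/: /bdl/ — longest licit onset from the right is /dl/, leaving /b/ as coda.
V4 /a/ – V5 /e/: /lmtr/ — longest licit onset from the right is /tr/, leaving /lm/ as coda.
So the parse is hid.ba.dlab.dlalm.tre.
Syllable 2 is /ba/; it ends in its nucleus with no coda, so it is open.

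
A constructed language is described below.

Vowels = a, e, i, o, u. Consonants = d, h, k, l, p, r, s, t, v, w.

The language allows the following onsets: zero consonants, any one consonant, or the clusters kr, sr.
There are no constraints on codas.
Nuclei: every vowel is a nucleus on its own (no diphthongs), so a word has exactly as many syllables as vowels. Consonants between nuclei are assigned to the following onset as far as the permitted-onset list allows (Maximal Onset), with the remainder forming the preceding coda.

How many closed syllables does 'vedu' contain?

The vowels are e, u — 2 nuclei, so 2 syllables.
/e…u/ gap (V1→V2): /d/ → onset of the next syllable (single consonants are always licit onsets).
So the parse is ve.du.
Classifying each syllable: /ve/ (open), /du/ (open).
Closed syllables: 0.

0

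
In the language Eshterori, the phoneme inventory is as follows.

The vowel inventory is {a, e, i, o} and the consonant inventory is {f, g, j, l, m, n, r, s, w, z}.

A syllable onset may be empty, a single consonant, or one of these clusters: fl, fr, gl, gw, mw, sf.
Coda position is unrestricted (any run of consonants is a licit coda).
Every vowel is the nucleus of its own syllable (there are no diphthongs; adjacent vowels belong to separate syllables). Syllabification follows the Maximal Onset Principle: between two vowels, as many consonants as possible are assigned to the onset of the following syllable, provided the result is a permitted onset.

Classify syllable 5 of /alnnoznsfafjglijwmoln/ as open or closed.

The vowels are a, o, a, i, o — 5 nuclei, so 5 syllables.
Between /a/ (V1) and /o/ (V2): /lnn/ splits as /ln/ + /n/ (/n/ is the longest suffix that is a licit onset).
Between /o/ (V2) and /a/ (V3): /znsf/ — longest licit onset from the right is /sf/, leaving /zn/ as coda.
Between /a/ (V3) and /i/ (V4): /fjgl/; trying suffixes from longest down, /gl/ is the first permitted one, so coda /fj/ | onset /gl/.
Between /i/ (V4) and /o/ (V5): /jwm/; trying suffixes from longest down, /m/ is the first permitted one, so coda /jw/ | onset /m/.
Syllabification: aln.nozn.sfafj.glijw.moln.
Syllable 5 is /moln/ with coda /ln/, so it is closed.

closed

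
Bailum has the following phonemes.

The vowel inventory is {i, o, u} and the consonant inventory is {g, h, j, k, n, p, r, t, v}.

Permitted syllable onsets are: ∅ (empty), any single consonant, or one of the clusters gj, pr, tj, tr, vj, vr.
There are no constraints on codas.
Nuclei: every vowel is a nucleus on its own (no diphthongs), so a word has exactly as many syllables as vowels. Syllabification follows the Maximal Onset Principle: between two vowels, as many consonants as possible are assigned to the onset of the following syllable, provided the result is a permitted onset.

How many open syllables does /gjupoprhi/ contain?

2

Nuclei (vowels): u, o, i → 3 syllables.
σ1/σ2 boundary: just /p/ — single C goes to the following onset.
σ2/σ3 boundary: /prh/ — longest licit onset from the right is /h/, leaving /pr/ as coda.
Syllabification: gju.popr.hi.
Classifying each syllable: /gju/ (open), /popr/ (closed), /hi/ (open).
Open syllables: 2.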